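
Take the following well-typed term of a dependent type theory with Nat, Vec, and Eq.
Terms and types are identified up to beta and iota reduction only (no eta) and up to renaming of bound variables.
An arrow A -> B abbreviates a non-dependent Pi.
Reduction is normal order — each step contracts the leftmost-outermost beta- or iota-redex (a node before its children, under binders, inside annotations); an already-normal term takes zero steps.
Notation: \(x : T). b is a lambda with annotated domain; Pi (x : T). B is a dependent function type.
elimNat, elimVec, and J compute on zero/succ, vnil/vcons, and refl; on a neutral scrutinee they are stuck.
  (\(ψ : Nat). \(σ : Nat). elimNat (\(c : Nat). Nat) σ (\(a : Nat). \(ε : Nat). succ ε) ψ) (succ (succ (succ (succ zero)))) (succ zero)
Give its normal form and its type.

reduced normal form:
  succ (succ (succ (succ (succ zero))))
the term's type:
  Nat
observation: 15 normal-order steps separate the term from its normal form.


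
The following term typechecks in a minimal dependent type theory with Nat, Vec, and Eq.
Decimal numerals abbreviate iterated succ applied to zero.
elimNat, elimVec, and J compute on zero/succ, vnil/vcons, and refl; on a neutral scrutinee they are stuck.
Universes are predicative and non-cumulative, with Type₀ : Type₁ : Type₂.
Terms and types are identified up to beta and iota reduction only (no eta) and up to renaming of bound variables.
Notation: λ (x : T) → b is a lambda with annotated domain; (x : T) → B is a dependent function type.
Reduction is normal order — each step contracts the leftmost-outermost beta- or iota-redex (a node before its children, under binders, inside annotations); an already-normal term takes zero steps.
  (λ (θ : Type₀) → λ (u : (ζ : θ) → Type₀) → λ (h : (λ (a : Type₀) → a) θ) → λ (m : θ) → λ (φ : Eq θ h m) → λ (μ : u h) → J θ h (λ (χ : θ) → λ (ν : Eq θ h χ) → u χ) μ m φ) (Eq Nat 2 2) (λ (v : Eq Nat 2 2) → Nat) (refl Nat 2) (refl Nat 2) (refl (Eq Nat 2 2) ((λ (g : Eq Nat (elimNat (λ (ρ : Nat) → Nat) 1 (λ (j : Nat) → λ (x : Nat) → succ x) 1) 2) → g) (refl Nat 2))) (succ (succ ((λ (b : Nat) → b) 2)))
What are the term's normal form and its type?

resulting normal form:
  4
type:
  Nat


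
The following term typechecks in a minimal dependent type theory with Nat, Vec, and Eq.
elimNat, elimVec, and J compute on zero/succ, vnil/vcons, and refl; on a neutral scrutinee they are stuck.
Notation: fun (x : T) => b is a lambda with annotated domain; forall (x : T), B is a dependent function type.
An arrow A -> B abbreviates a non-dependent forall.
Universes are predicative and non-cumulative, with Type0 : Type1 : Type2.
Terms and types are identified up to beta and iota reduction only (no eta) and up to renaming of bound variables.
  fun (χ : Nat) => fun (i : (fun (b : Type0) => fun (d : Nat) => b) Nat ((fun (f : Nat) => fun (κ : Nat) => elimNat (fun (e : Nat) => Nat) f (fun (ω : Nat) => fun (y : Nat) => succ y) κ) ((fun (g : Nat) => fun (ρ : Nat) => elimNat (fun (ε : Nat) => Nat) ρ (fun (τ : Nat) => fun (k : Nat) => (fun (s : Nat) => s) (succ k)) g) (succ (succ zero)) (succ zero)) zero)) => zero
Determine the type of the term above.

type:
  Nat -> Nat -> Nat


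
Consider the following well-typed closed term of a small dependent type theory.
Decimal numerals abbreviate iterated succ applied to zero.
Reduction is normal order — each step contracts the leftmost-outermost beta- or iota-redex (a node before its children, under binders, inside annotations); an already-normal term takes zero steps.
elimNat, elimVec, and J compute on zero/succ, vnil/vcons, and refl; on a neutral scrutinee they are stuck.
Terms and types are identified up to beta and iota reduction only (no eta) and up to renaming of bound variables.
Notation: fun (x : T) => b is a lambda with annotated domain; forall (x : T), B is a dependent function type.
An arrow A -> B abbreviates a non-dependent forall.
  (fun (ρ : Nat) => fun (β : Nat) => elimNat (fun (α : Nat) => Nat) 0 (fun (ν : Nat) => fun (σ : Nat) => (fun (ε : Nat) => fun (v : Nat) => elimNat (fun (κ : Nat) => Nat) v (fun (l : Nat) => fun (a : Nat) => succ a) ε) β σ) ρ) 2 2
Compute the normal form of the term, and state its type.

normal form:
  4
inferred type:
  Nat


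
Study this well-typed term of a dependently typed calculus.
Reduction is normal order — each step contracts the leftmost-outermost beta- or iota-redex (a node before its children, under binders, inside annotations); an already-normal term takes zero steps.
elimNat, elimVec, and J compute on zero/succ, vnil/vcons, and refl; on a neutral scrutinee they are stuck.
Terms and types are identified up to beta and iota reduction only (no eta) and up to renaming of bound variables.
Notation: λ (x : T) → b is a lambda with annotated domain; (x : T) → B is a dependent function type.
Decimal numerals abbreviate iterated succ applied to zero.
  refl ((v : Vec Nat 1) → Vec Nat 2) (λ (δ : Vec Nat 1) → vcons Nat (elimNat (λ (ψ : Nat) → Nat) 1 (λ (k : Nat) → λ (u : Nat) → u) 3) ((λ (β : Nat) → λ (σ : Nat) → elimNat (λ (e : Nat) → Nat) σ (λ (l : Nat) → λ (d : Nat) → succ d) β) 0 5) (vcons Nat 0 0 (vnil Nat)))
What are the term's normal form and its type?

normal form:
  refl ((v : Vec Nat 1) → Vec Nat 2) (λ (δ : Vec Nat 1) → vcons Nat 1 5 (vcons Nat 0 0 (vnil Nat)))
type:
  Eq ((v : Vec Nat 1) → Vec Nat 2) (λ (δ : Vec Nat 1) → vcons Nat 1 5 (vcons Nat 0 0 (vnil Nat))) (λ (ψ : Vec Nat 1) → vcons Nat 1 5 (vcons Nat 0 0 (vnil Nat)))


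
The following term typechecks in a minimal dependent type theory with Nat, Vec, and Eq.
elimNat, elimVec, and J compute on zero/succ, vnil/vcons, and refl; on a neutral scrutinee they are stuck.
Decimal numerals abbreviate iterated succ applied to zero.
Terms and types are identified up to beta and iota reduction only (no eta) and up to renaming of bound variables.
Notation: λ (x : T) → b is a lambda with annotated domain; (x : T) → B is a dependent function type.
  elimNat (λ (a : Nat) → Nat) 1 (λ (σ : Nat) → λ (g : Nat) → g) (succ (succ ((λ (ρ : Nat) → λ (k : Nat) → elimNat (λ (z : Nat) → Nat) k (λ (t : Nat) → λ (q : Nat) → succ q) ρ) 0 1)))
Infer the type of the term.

the term's type:
  Nat


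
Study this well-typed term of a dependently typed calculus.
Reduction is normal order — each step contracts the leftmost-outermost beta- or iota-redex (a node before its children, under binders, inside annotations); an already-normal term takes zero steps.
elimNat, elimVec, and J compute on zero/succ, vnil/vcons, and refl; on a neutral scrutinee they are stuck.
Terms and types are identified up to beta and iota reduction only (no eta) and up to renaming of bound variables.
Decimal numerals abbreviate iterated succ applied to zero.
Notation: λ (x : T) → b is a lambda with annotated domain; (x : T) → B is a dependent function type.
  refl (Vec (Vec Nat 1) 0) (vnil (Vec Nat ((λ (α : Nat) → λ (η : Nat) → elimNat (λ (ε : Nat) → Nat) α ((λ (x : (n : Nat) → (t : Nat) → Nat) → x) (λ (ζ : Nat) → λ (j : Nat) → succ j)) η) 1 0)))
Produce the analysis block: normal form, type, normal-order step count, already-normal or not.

resulting normal form:
  refl (Vec (Vec Nat 1) 0) (vnil (Vec Nat 1))
inferred type:
  Eq (Vec (Vec Nat 1) 0) (vnil (Vec Nat 1)) (vnil (Vec Nat 1))
reduction steps (normal order): 3
already normal: no
first redex: a beta-redex


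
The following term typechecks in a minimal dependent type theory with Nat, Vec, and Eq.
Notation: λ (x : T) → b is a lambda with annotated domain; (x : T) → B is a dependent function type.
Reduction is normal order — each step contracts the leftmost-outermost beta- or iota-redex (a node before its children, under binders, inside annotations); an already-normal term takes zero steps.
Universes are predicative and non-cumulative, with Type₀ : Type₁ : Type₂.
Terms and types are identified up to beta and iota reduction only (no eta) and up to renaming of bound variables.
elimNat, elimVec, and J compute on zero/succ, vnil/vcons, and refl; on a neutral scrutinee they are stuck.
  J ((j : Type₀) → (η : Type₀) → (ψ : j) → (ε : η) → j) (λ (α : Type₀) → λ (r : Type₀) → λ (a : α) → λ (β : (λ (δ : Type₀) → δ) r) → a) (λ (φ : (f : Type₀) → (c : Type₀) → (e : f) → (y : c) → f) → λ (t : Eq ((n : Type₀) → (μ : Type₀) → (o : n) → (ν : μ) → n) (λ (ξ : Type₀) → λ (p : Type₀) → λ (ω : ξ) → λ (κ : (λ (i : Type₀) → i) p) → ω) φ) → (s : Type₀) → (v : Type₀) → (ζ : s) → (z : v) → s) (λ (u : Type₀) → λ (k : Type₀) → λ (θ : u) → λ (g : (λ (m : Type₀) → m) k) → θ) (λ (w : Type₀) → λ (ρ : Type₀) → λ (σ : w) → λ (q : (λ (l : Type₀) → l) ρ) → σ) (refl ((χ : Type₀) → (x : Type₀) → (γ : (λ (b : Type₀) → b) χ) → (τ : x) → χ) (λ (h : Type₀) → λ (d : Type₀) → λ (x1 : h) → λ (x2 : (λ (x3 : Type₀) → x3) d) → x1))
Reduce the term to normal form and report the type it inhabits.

resulting normal form:
  λ (j : Type₀) → λ (η : Type₀) → λ (ψ : j) → λ (ε : η) → ψ
the term's type:
  (j : Type₀) → (η : Type₀) → (ψ : j) → (ε : η) → j


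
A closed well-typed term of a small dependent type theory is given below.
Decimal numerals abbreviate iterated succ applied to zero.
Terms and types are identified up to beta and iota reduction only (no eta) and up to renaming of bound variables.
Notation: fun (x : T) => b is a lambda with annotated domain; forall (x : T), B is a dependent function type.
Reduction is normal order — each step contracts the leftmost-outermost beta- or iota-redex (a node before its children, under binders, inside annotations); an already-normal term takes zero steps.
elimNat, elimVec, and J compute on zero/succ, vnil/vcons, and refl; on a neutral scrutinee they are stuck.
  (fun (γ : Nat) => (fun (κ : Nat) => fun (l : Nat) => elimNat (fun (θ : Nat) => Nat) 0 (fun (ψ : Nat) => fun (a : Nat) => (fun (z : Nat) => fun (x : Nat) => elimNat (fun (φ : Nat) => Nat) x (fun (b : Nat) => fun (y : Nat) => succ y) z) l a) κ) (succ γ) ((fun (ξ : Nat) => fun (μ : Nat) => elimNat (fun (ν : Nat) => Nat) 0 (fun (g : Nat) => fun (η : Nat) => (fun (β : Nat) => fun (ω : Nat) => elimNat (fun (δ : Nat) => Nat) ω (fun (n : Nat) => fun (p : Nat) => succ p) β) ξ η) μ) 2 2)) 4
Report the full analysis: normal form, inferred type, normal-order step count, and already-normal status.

reduced normal form:
  20
inferred type:
  Nat
normal-order step count: 229
already normal: no
first redex: a beta-redex


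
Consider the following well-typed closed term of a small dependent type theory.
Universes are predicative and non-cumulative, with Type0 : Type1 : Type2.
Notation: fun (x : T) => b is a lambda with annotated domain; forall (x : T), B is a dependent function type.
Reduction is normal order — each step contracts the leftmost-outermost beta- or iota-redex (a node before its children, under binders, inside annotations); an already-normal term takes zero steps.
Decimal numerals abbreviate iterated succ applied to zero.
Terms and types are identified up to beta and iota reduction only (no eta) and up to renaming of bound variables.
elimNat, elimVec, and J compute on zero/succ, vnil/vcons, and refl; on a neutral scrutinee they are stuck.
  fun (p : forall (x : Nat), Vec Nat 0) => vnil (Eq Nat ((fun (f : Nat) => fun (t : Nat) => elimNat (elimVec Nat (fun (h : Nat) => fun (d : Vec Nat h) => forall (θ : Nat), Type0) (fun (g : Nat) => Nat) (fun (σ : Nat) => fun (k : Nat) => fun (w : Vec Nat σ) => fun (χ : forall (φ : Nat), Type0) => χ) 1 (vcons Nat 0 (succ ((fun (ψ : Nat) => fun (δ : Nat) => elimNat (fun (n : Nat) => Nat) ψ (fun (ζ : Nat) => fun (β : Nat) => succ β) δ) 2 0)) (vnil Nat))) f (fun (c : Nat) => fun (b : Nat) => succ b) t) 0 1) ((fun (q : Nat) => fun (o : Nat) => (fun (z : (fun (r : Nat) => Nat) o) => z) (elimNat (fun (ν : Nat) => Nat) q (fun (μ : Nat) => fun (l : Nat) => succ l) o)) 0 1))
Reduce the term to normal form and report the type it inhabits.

normal form:
  fun (p : forall (x : Nat), Vec Nat 0) => vnil (Eq Nat 1 1)
inferred type:
  forall (p : forall (x : Nat), Vec Nat 0), Vec (Eq Nat 1 1) 0
observation: 13 normal-order steps normalize the term, beginning with a beta-redex.


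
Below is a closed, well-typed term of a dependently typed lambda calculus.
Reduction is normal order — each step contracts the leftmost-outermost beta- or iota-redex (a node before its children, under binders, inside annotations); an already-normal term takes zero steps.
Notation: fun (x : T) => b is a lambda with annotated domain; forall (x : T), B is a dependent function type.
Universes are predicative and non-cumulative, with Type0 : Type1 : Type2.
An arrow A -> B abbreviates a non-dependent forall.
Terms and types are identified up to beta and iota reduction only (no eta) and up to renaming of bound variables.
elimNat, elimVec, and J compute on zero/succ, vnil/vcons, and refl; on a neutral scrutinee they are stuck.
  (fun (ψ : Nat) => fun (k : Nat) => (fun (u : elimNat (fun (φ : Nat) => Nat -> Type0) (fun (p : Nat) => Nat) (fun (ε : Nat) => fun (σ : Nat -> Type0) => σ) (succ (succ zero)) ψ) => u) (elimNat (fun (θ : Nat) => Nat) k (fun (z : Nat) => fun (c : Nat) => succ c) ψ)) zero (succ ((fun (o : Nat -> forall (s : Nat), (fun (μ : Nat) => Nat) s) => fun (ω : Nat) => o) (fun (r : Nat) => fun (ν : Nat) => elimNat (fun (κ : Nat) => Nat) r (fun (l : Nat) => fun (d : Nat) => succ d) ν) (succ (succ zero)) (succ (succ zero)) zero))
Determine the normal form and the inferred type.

resulting normal form:
  succ (succ (succ zero))
the term's type:
  Nat
observation: reduction starts at a beta-redex, and 9 normal-order steps reach the normal form.


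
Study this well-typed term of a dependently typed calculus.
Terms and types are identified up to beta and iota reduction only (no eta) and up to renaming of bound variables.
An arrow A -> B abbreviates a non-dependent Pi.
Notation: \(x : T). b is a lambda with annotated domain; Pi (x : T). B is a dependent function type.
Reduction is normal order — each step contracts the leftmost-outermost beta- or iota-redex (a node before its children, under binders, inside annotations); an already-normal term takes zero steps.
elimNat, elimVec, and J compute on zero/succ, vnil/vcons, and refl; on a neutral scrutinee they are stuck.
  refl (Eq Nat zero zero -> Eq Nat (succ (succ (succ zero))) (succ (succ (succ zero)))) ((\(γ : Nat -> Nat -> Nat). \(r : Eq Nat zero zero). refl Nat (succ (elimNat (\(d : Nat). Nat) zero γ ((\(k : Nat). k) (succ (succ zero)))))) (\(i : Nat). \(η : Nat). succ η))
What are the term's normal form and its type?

resulting normal form:
  refl (Eq Nat zero zero -> Eq Nat (succ (succ (succ zero))) (succ (succ (succ zero)))) (\(γ : Eq Nat zero zero). refl Nat (succ (succ (succ zero))))
type:
  Eq (Eq Nat zero zero -> Eq Nat (succ (succ (succ zero))) (succ (succ (succ zero)))) (\(γ : Eq Nat zero zero). refl Nat (succ (succ (succ zero)))) (\(r : Eq Nat zero zero). refl Nat (succ (succ (succ zero))))


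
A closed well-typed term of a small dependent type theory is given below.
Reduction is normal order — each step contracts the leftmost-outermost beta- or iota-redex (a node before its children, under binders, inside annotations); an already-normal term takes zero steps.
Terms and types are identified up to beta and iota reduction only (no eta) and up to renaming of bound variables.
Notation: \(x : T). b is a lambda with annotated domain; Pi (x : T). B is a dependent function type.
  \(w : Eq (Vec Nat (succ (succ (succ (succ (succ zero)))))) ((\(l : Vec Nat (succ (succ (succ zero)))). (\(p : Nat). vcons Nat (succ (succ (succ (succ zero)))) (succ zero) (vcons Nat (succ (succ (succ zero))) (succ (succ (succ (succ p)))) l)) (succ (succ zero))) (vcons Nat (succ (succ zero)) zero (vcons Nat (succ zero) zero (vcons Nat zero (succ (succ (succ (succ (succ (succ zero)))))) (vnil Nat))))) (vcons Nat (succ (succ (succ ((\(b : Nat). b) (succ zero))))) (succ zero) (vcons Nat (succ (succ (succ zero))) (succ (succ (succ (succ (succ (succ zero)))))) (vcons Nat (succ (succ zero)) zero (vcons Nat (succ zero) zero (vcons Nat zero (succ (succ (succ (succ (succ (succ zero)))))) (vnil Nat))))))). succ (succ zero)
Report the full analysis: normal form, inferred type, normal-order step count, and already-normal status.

normal form:
  \(w : Eq (Vec Nat (succ (succ (succ (succ (succ zero)))))) (vcons Nat (succ (succ (succ (succ zero)))) (succ zero) (vcons Nat (succ (succ (succ zero))) (succ (succ (succ (succ (succ (succ zero)))))) (vcons Nat (succ (succ zero)) zero (vcons Nat (succ zero) zero (vcons Nat zero (succ (succ (succ (succ (succ (succ zero)))))) (vnil Nat)))))) (vcons Nat (succ (succ (succ (succ zero)))) (succ zero) (vcons Nat (succ (succ (succ zero))) (succ (succ (succ (succ (succ (succ zero)))))) (vcons Nat (succ (succ zero)) zero (vcons Nat (succ zero) zero (vcons Nat zero (succ (succ (succ (succ (succ (succ zero)))))) (vnil Nat))))))). succ (succ zero)
type:
  Pi (w : Eq (Vec Nat (succ (succ (succ (succ (succ zero)))))) (vcons Nat (succ (succ (succ (succ zero)))) (succ zero) (vcons Nat (succ (succ (succ zero))) (succ (succ (succ (succ (succ (succ zero)))))) (vcons Nat (succ (succ zero)) zero (vcons Nat (succ zero) zero (vcons Nat zero (succ (succ (succ (succ (succ (succ zero)))))) (vnil Nat)))))) (vcons Nat (succ (succ (succ (succ zero)))) (succ zero) (vcons Nat (succ (succ (succ zero))) (succ (succ (succ (succ (succ (succ zero)))))) (vcons Nat (succ (succ zero)) zero (vcons Nat (succ zero) zero (vcons Nat zero (succ (succ (succ (succ (succ (succ zero)))))) (vnil Nat))))))). Nat
reduction steps (normal order): 3
term was already normal: no
first contracted redex: a beta-redex


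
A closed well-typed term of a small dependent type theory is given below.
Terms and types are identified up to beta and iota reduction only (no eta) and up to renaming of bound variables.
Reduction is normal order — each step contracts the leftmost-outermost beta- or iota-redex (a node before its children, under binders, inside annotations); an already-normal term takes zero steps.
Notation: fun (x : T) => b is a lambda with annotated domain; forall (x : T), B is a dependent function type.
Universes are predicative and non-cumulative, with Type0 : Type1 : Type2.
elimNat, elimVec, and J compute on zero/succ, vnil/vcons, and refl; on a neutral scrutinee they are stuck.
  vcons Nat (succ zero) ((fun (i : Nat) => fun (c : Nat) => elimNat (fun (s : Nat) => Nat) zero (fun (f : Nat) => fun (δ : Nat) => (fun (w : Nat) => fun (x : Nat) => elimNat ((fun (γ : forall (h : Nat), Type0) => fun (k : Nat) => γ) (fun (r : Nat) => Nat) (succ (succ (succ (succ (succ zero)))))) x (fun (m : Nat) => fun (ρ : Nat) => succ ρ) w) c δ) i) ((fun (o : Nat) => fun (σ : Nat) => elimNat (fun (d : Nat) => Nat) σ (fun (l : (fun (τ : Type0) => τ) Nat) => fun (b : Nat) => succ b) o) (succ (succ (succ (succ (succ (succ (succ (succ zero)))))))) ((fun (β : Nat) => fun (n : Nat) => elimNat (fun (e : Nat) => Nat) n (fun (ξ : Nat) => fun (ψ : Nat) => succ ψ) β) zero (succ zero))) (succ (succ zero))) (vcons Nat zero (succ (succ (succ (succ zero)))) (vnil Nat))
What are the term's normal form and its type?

normal form:
  vcons Nat (succ zero) (succ (succ (succ (succ (succ (succ (succ (succ (succ (succ (succ (succ (succ (succ (succ (succ (succ (succ zero)))))))))))))))))) (vcons Nat zero (succ (succ (succ (succ zero)))) (vnil Nat))
type:
  Vec Nat (succ (succ zero))


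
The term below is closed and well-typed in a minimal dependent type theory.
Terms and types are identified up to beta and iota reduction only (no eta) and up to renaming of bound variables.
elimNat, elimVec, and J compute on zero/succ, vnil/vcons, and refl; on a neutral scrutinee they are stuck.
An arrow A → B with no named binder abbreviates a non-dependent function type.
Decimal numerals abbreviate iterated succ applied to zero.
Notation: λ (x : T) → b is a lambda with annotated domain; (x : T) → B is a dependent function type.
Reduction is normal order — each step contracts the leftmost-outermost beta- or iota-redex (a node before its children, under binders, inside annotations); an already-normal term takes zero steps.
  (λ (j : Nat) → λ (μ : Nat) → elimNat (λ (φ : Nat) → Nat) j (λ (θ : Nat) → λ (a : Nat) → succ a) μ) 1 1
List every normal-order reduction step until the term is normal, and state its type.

normal-order reduction:
  (λ (j : Nat) → λ (μ : Nat) → elimNat (λ (φ : Nat) → Nat) j (λ (θ : Nat) → λ (a : Nat) → succ a) μ) 1 1
  ~> (λ (j : Nat) → elimNat (λ (μ : Nat) → Nat) 1 (λ (φ : Nat) → λ (θ : Nat) → succ θ) j) 1
  ~> elimNat (λ (j : Nat) → Nat) 1 (λ (μ : Nat) → λ (φ : Nat) → succ φ) 1
  ~> (λ (j : Nat) → λ (μ : Nat) → succ μ) 0 (elimNat (λ (φ : Nat) → Nat) 1 (λ (θ : Nat) → λ (a : Nat) → succ a) 0)
  ~> (λ (j : Nat) → succ j) (elimNat (λ (μ : Nat) → Nat) 1 (λ (φ : Nat) → λ (θ : Nat) → succ θ) 0)
  ~> succ (elimNat (λ (j : Nat) → Nat) 1 (λ (μ : Nat) → λ (φ : Nat) → succ φ) 0)
  ~> 2
type:
  Nat


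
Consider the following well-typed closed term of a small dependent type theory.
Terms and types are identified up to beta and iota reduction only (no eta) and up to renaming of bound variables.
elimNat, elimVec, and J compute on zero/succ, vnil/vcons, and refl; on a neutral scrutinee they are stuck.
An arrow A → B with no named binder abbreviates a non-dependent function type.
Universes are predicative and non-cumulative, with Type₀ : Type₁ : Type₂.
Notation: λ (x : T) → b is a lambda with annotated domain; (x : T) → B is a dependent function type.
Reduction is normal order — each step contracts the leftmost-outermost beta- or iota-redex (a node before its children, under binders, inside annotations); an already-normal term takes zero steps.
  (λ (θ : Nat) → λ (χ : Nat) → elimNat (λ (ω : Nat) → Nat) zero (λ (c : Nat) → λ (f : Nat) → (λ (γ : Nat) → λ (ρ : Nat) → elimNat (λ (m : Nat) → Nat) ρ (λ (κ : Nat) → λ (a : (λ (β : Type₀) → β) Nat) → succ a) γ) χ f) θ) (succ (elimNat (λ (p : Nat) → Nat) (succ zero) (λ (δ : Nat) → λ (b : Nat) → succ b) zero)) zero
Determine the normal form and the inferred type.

resulting normal form:
  zero
type:
  Nat
observation: the first redex contracted is a beta-redex; the normal form is reached in 16 normal-order steps.


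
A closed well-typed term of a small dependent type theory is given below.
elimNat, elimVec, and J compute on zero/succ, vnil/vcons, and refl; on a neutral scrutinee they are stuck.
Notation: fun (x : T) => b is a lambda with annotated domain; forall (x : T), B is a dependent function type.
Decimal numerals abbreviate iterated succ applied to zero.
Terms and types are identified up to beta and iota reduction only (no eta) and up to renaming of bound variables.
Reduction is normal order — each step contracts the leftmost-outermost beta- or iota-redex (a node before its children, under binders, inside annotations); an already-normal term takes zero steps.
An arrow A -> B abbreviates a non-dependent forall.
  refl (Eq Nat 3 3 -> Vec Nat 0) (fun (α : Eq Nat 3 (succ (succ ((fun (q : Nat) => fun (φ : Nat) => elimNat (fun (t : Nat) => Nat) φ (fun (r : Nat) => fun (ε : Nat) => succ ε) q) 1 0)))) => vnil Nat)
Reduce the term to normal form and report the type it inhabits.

resulting normal form:
  refl (Eq Nat 3 3 -> Vec Nat 0) (fun (α : Eq Nat 3 3) => vnil Nat)
type:
  Eq (Eq Nat 3 3 -> Vec Nat 0) (fun (α : Eq Nat 3 3) => vnil Nat) (fun (q : Eq Nat 3 3) => vnil Nat)
observation: 6 normal-order steps normalize the term, beginning with a beta-redex.


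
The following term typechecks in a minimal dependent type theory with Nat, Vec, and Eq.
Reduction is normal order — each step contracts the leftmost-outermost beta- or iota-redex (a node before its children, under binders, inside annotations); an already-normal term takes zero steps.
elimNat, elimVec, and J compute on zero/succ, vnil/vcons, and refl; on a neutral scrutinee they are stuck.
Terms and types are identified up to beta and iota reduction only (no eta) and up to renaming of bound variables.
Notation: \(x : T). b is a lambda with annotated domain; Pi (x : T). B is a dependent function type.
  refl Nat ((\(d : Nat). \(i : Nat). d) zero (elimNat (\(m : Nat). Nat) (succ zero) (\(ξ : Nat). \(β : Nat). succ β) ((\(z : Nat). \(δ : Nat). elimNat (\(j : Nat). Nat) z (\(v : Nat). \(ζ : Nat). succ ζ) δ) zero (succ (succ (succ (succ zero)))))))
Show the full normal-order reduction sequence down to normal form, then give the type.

normal-order reduction:
  refl Nat ((\(d : Nat). \(i : Nat). d) zero (elimNat (\(m : Nat). Nat) (succ zero) (\(ξ : Nat). \(β : Nat). succ β) ((\(z : Nat). \(δ : Nat). elimNat (\(j : Nat). Nat) z (\(v : Nat). \(ζ : Nat). succ ζ) δ) zero (succ (succ (succ (succ zero)))))))
  ~> refl Nat ((\(d : Nat). zero) (elimNat (\(i : Nat). Nat) (succ zero) (\(m : Nat). \(ξ : Nat). succ ξ) ((\(β : Nat). \(z : Nat). elimNat (\(δ : Nat). Nat) β (\(j : Nat). \(v : Nat). succ v) z) zero (succ (succ (succ (succ zero)))))))
  ~> refl Nat zero
type:
  Eq Nat zero zero


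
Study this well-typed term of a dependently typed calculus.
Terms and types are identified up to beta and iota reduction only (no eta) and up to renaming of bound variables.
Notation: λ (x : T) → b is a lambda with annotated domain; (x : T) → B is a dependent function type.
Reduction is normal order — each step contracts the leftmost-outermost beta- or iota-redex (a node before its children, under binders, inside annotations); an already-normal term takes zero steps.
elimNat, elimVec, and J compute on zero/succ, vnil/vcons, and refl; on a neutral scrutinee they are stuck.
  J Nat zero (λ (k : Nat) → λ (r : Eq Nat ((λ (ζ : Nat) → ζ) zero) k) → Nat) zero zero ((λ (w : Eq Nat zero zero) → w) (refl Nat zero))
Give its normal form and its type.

reduced normal form:
  zero
inferred type:
  Nat


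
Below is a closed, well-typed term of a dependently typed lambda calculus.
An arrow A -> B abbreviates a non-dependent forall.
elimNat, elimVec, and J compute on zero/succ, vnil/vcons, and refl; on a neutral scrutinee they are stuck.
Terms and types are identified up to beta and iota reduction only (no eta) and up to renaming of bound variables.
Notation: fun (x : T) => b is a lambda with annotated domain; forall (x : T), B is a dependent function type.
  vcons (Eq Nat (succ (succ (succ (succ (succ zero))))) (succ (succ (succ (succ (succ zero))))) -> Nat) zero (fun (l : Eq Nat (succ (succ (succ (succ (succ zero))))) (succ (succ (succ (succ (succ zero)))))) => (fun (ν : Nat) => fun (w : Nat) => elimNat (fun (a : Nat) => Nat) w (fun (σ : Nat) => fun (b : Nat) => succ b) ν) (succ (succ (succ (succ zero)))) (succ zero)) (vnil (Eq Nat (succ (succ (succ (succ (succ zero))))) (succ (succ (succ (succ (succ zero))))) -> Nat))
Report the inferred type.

type:
  Vec (Eq Nat (succ (succ (succ (succ (succ zero))))) (succ (succ (succ (succ (succ zero))))) -> Nat) (succ zero)


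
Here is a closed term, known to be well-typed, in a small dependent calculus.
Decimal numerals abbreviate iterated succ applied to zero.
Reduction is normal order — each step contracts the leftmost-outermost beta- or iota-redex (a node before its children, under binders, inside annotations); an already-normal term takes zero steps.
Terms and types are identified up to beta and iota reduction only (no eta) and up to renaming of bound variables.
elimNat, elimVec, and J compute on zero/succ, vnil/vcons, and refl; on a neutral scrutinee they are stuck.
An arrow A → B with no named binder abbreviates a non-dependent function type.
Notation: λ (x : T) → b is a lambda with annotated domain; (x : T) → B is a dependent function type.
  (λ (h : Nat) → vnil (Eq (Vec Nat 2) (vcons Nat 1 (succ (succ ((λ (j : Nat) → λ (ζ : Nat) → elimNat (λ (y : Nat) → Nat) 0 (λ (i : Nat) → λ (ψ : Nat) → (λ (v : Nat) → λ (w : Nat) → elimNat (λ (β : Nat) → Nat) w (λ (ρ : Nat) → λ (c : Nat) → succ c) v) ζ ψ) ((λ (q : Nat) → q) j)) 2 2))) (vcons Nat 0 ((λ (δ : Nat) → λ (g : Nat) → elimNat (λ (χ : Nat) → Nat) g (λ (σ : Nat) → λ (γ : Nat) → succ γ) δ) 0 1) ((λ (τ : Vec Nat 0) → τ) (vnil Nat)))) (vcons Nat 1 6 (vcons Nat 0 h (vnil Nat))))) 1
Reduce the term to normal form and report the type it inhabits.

normal form:
  vnil (Eq (Vec Nat 2) (vcons Nat 1 6 (vcons Nat 0 1 (vnil Nat))) (vcons Nat 1 6 (vcons Nat 0 1 (vnil Nat))))
the term's type:
  Vec (Eq (Vec Nat 2) (vcons Nat 1 6 (vcons Nat 0 1 (vnil Nat))) (vcons Nat 1 6 (vcons Nat 0 1 (vnil Nat)))) 0
observation: 24 normal-order steps separate the term from its normal form.


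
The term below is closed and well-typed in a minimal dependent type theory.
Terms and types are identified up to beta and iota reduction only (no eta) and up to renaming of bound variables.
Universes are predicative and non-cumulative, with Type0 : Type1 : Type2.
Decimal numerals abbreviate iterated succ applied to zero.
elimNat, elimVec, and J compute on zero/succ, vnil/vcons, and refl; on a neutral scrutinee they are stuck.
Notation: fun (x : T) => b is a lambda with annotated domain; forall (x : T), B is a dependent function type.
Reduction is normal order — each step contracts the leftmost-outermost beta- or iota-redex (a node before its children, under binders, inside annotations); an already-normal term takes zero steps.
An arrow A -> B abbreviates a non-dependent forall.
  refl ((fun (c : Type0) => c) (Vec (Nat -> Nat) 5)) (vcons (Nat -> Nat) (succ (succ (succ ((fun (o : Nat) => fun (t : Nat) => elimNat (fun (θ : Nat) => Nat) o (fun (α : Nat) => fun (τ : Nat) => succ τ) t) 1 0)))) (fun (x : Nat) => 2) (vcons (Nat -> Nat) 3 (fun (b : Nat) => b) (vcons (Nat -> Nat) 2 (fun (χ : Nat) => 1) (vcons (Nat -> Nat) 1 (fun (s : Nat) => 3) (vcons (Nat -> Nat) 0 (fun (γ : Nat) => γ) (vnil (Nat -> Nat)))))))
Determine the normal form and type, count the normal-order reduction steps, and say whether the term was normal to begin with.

reduced normal form:
  refl (Vec (Nat -> Nat) 5) (vcons (Nat -> Nat) 4 (fun (c : Nat) => 2) (vcons (Nat -> Nat) 3 (fun (o : Nat) => o) (vcons (Nat -> Nat) 2 (fun (t : Nat) => 1) (vcons (Nat -> Nat) 1 (fun (θ : Nat) => 3) (vcons (Nat -> Nat) 0 (fun (α : Nat) => α) (vnil (Nat -> Nat)))))))
the term's type:
  Eq (Vec (Nat -> Nat) 5) (vcons (Nat -> Nat) 4 (fun (c : Nat) => 2) (vcons (Nat -> Nat) 3 (fun (o : Nat) => o) (vcons (Nat -> Nat) 2 (fun (t : Nat) => 1) (vcons (Nat -> Nat) 1 (fun (θ : Nat) => 3) (vcons (Nat -> Nat) 0 (fun (α : Nat) => α) (vnil (Nat -> Nat))))))) (vcons (Nat -> Nat) 4 (fun (τ : Nat) => 2) (vcons (Nat -> Nat) 3 (fun (x : Nat) => x) (vcons (Nat -> Nat) 2 (fun (b : Nat) => 1) (vcons (Nat -> Nat) 1 (fun (χ : Nat) => 3) (vcons (Nat -> Nat) 0 (fun (s : Nat) => s) (vnil (Nat -> Nat)))))))
reduction steps (normal order): 4
term was already normal: no
first redex: a beta-redex


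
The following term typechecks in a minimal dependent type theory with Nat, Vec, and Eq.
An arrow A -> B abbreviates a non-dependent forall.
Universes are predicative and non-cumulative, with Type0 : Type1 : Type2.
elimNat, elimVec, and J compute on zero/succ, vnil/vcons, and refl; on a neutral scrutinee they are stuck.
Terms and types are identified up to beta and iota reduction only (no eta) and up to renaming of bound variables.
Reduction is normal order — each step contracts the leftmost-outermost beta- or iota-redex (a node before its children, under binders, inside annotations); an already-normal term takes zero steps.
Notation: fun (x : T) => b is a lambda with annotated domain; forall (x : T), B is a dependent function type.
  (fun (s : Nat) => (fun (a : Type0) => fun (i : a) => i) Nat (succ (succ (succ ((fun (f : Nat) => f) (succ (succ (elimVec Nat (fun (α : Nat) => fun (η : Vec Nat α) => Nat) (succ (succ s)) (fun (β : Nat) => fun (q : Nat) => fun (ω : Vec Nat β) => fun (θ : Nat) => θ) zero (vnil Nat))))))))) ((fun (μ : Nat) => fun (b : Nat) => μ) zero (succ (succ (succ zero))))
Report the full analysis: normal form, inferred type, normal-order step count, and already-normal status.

normal form:
  succ (succ (succ (succ (succ (succ (succ zero))))))
inferred type:
  Nat
normal-order step count: 7
started in normal form: no
first contracted redex: a beta-redex


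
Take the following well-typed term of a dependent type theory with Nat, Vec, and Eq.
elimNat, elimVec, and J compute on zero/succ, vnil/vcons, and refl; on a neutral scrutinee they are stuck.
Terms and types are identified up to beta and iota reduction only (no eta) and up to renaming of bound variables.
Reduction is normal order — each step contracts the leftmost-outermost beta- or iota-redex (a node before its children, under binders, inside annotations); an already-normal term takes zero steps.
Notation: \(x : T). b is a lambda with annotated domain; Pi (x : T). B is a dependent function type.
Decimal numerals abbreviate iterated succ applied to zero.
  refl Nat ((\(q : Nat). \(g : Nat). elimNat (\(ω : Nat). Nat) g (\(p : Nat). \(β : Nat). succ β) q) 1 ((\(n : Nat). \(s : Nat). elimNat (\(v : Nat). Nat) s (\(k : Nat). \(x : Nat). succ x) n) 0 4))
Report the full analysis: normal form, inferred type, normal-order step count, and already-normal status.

normal form:
  refl Nat 5
type:
  Eq Nat 5 5
normal-order step count: 9
already normal: no
first redex: a beta-redex


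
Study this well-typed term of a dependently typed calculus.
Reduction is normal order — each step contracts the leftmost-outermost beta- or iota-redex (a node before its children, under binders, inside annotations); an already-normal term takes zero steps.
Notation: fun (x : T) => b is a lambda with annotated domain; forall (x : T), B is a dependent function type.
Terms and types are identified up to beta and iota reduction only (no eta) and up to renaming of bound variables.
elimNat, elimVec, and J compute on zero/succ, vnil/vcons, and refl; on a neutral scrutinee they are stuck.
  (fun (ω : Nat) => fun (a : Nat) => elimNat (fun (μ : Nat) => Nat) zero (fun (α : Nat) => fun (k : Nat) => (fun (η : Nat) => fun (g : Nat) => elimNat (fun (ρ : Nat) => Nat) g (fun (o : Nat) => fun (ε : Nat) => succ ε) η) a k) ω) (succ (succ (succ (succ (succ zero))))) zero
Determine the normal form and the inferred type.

reduced normal form:
  zero
inferred type:
  Nat


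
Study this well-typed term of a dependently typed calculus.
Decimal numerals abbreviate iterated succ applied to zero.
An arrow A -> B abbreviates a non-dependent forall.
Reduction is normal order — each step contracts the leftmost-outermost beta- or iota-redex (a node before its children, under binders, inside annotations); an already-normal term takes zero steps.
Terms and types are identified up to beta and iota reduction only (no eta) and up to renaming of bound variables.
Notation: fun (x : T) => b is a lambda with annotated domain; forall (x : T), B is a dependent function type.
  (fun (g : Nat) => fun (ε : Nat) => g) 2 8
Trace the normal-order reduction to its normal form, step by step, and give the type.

normal-order reduction:
  (fun (g : Nat) => fun (ε : Nat) => g) 2 8
  ~> (fun (g : Nat) => 2) 8
  ~> 2
the term's type:
  Nat


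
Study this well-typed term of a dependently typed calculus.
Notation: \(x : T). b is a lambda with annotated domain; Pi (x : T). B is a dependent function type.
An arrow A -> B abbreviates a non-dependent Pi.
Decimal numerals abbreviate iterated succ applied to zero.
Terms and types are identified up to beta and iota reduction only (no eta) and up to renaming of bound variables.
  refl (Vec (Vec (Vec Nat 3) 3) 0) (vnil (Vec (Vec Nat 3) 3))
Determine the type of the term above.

inferred type:
  Eq (Vec (Vec (Vec Nat 3) 3) 0) (vnil (Vec (Vec Nat 3) 3)) (vnil (Vec (Vec Nat 3) 3))


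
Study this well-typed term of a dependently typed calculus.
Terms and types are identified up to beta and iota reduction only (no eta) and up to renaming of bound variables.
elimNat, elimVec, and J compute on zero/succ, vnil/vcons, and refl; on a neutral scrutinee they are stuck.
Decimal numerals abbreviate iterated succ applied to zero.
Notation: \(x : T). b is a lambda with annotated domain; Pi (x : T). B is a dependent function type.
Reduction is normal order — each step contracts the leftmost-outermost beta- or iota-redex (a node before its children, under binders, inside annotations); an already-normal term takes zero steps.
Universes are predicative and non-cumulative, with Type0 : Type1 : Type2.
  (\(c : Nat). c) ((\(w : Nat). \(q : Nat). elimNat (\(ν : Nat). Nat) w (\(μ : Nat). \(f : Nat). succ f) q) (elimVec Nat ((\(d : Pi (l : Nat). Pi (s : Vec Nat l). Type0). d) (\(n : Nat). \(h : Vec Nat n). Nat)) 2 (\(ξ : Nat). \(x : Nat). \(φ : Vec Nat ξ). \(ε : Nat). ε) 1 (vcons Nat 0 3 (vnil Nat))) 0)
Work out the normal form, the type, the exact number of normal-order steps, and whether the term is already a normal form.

reduced normal form:
  2
inferred type:
  Nat
normal-order step count: 10
already normal: no
first redex: a beta-redex


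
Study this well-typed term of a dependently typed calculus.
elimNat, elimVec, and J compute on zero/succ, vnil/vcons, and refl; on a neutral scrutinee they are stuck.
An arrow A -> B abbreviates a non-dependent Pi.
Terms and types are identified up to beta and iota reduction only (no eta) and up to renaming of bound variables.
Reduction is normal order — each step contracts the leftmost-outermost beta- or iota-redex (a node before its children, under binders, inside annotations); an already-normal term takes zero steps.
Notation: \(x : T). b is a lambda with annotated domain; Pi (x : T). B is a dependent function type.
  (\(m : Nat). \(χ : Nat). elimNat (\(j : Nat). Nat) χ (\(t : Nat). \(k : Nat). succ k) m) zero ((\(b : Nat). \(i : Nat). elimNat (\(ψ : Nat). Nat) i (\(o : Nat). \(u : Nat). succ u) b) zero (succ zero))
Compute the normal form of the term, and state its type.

resulting normal form:
  succ zero
the term's type:
  Nat
observation: 6 normal-order steps normalize the term, beginning with a beta-redex.


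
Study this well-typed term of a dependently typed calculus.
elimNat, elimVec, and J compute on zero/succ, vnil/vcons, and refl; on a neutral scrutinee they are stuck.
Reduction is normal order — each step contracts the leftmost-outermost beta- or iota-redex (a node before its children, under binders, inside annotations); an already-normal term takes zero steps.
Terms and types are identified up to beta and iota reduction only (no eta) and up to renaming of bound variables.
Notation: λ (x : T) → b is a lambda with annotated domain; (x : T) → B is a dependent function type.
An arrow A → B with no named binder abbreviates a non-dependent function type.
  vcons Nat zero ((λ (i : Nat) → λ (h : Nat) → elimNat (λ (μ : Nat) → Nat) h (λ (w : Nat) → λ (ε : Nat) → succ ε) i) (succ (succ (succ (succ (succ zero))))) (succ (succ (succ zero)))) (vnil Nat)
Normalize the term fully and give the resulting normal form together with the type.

reduced normal form:
  vcons Nat zero (succ (succ (succ (succ (succ (succ (succ (succ zero)))))))) (vnil Nat)
type:
  Vec Nat (succ zero)
observation: the term reaches its normal form after 18 normal-order steps.


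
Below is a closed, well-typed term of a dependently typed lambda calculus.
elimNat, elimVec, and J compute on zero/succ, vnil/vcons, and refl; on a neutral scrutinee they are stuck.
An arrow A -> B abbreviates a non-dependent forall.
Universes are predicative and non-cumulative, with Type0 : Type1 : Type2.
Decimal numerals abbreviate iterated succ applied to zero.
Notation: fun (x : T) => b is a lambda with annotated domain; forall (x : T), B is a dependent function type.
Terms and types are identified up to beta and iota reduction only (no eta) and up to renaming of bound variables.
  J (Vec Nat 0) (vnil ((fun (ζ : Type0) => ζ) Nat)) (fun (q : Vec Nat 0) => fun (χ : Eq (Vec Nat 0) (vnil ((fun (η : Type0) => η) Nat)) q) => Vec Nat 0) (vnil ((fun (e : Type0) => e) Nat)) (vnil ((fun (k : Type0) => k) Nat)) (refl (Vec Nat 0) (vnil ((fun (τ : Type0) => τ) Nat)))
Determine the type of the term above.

inferred type:
  Vec Nat 0
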